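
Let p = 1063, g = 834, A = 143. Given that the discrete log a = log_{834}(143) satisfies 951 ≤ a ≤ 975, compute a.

970

Compute 834^951 mod 1063 = 185, then multiply by 834 repeatedly:
  834^951=185  834^952=155  834^953=647  834^954=657  834^955=493
  834^956=844  834^957=190  834^958=73  834^959=291  834^960=330
  834^961=966  834^962=953  834^963=741  834^964=391  834^965=816
  834^966=224  834^967=791  834^968=634  834^969=445  834^970=143
Found 143 at exponent 970.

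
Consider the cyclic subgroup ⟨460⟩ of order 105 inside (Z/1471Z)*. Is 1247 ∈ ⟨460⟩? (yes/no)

1247 ∈ ⟨460⟩ iff 1247^105 ≡ 1 (mod 1471), since |⟨460⟩| = 105.
1247^105 mod 1471 = 1.
Since 1 = 1, 1247 lies in the subgroup.

yes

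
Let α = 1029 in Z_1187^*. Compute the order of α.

The order of 1029 must divide p − 1 = 1186 = 2 · 593.
Divisors: 1, 2, 593, 1186.
Check each in increasing order: 1029^1 ≡ 1029;  1029^2 ≡ 37;  1029^593 ≡ 1186;  1029^1186 ≡ 1.
Smallest exponent giving 1 is 1186.

1186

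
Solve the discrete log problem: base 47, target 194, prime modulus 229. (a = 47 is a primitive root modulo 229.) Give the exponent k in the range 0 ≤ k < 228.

173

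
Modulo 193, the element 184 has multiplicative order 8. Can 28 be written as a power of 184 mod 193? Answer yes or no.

no

⟨184⟩ has order 8; its elements mod 193 are {1, 9, 43, 81, 112, 150, 184, 192}.
28 is not in this set.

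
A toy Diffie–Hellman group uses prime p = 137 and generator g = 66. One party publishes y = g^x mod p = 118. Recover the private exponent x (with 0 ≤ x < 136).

98

Baby-step giant-step with m = ceil(sqrt(136)) = 12.
Baby table (66^j mod 137 for j=0..11):
  0:1  1:66  2:109  3:70  4:99  5:95  6:105  7:80
  8:74  9:89  10:120  11:111
Giant step factor: 66^(-12) ≡ 78 (mod 137).
Scan 118·78^i mod 137 for i = 0, 1, …:
  i=0: 118   i=1: 25   i=2: 32   i=3: 30
  i=4: 11   i=5: 36   i=6: 68   i=7: 98
  i=8: 109
Match at i=8, j=2: x = 8·12 + 2 = 98.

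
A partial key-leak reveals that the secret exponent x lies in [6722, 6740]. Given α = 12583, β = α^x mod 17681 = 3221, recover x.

6728

Compute 12583^6722 mod 17681 = 15417, then multiply by 12583 repeatedly:
  12583^6722=15417  12583^6723=13860  12583^6724=12677  12583^6725=14390  12583^6726=15930
  12583^6727=15374  12583^6728=3221
Found 3221 at exponent 6728.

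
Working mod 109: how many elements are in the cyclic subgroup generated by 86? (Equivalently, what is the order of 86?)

The order of 86 must divide p − 1 = 108 = 2^2 · 3^3.
Divisors: 1, 2, 3, 4, 6, 9, 12, 18, 27, 36, 54, 108.
Check each in increasing order: 86^1 ≡ 86;  86^2 ≡ 93;  86^3 ≡ 41;  86^4 ≡ 38;  86^6 ≡ 46;  86^9 ≡ 33;  86^12 ≡ 45;  86^18 ≡ 108;  86^27 ≡ 76;  86^36 ≡ 1.
Smallest exponent giving 1 is 36.

36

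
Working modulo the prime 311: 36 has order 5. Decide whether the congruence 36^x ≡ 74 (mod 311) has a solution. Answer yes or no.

no

74 ∈ ⟨36⟩ iff 74^5 ≡ 1 (mod 311), since |⟨36⟩| = 5.
74^5 mod 311 = 165.
Since 165 ≠ 1, 74 does not lie in the subgroup.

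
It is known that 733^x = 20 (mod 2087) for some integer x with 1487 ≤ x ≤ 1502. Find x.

Compute 733^1487 mod 2087 = 405, then multiply by 733 repeatedly:
  733^1487=405  733^1488=511  733^1489=990  733^1490=1481  733^1491=333
  733^1492=1997  733^1493=814  733^1494=1867  733^1495=1526  733^1496=2013
  733^1497=20
Found 20 at exponent 1497.

1497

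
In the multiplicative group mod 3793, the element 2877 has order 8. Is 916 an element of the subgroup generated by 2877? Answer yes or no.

⟨2877⟩ has order 8; its elements mod 3793 are {1, 294, 803, 916, 2877, 2990, 3499, 3792}.
916 is in this set.

yes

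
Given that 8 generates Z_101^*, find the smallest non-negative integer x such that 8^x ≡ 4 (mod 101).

34

Baby-step giant-step with m = ceil(sqrt(100)) = 10.
Baby table (8^j mod 101 for j=0..9):
  0:1  1:8  2:64  3:7  4:56  5:44  6:49  7:89
  8:5  9:40
Giant step factor: 8^(-10) ≡ 6 (mod 101).
Scan 4·6^i mod 101 for i = 0, 1, …:
  i=0: 4   i=1: 24   i=2: 43   i=3: 56
Match at i=3, j=4: x = 3·10 + 4 = 34.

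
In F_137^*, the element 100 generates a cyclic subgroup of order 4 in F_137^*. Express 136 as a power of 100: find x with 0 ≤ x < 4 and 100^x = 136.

2

Successive powers of 100 modulo 137:
  100^0=1  100^1=100  100^2=136
So 100^2 ≡ 136 (mod 137), giving x = 2.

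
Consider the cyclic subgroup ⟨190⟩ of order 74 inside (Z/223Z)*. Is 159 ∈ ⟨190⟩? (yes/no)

159 ∈ ⟨190⟩ iff 159^74 ≡ 1 (mod 223), since |⟨190⟩| = 74.
159^74 mod 223 = 1.
Since 1 = 1, 159 lies in the subgroup.

yes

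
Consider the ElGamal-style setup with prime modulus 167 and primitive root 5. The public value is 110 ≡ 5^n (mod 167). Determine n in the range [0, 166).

Baby-step giant-step with m = ceil(sqrt(166)) = 13.
Baby table (5^j mod 167 for j=0..12):
  0:1  1:5  2:25  3:125  4:124  5:119  6:94  7:136
  8:12  9:60  10:133  11:164  12:152
Giant step factor: 5^(-13) ≡ 118 (mod 167).
Scan 110·118^i mod 167 for i = 0, 1, …:
  i=0: 110   i=1: 121   i=2: 83   i=3: 108
  i=4: 52   i=5: 124
Match at i=5, j=4: n = 5·13 + 4 = 69.

69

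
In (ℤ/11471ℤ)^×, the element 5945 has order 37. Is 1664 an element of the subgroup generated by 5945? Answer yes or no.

1664 ∈ ⟨5945⟩ iff 1664^37 ≡ 1 (mod 11471), since |⟨5945⟩| = 37.
1664^37 mod 11471 = 11437.
Since 11437 ≠ 1, 1664 does not lie in the subgroup.

no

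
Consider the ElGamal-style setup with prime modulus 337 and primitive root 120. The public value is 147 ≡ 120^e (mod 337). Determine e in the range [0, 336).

226

Baby-step giant-step with m = ceil(sqrt(336)) = 19.
Baby table (120^j mod 337 for j=0..18):
  0:1  1:120  2:246  3:201  4:193  5:244  6:298  7:38
  8:179  9:249  10:224  11:257  12:173  13:203  14:96  15:62
  16:26  17:87  18:330
Giant step factor: 120^(-19) ≡ 270 (mod 337).
Scan 147·270^i mod 337 for i = 0, 1, …:
  i=0: 147   i=1: 261   i=2: 37   i=3: 217
  i=4: 289   i=5: 183   i=6: 208   i=7: 218
  i=8: 222   i=9: 291   i=10: 49   i=11: 87
Match at i=11, j=17: e = 11·19 + 17 = 226.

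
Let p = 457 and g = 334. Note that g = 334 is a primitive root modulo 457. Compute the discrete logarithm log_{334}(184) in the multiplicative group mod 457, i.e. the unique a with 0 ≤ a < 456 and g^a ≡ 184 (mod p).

Baby-step giant-step with m = ceil(sqrt(456)) = 22.
Baby table (334^j mod 457 for j=0..21):
  0:1  1:334  2:48  3:37  4:19  5:405  6:455  7:246
  8:361  9:383  10:419  11:104  12:4  13:422  14:192  15:148
  16:76  17:249  18:449  19:70  20:73  21:161
Giant step factor: 334^(-22) ≡ 3 (mod 457).
Scan 184·3^i mod 457 for i = 0, 1, …:
  i=0: 184   i=1: 95   i=2: 285   i=3: 398
  i=4: 280   i=5: 383
Match at i=5, j=9: a = 5·22 + 9 = 119.

119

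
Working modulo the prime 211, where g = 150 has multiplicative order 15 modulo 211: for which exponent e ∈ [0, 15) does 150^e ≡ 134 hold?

2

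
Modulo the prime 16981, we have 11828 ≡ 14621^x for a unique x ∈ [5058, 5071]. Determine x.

5071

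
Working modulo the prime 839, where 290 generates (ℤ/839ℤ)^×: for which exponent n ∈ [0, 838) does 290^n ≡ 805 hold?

Baby-step giant-step with m = ceil(sqrt(838)) = 29.
Baby table (290^j mod 839 for j=0..28):
  0:1  1:290  2:200  3:109  4:567  5:825  6:135  7:556
  8:152  9:452  10:196  11:627  12:606  13:389  14:384  15:612
  16:451  17:745  18:427  19:497  20:661  21:398  22:477  23:734
  24:593  25:814  26:301  27:34  28:631
Giant step factor: 290^(-29) ≡ 696 (mod 839).
Scan 805·696^i mod 839 for i = 0, 1, …:
  i=0: 805   i=1: 667   i=2: 265   i=3: 699
  i=4: 723   i=5: 647   i=6: 608   i=7: 312
  i=8: 690   i=9: 332     …   i=14: 641
  i=15: 627
Match at i=15, j=11: n = 15·29 + 11 = 446.

446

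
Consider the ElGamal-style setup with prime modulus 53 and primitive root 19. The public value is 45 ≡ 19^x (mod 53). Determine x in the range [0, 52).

5

Baby-step giant-step with m = ceil(sqrt(52)) = 8.
Baby table (19^j mod 53 for j=0..7):
  0:1  1:19  2:43  3:22  4:47  5:45  6:7  7:27
Giant step factor: 19^(-8) ≡ 28 (mod 53).
Scan 45·28^i mod 53 for i = 0, 1, …:
  i=0: 45
Match at i=0, j=5: x = 0·8 + 5 = 5.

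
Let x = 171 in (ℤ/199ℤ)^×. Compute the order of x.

66

The order of 171 must divide p − 1 = 198 = 2 · 3^2 · 11.
Divisors: 1, 2, 3, 6, 9, 11, 18, 22, 33, 66, 99, 198.
Check each in increasing order: 171^1 ≡ 171;  171^2 ≡ 187;  171^3 ≡ 137;  171^6 ≡ 63;  171^9 ≡ 74;  171^11 ≡ 107;  171^18 ≡ 103;  171^22 ≡ 106;  171^33 ≡ 198;  171^66 ≡ 1.
Smallest exponent giving 1 is 66.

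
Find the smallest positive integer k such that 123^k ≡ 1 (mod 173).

The order of 123 must divide p − 1 = 172 = 2^2 · 43.
Divisors: 1, 2, 4, 43, 86, 172.
Check each in increasing order: 123^1 ≡ 123;  123^2 ≡ 78;  123^4 ≡ 29;  123^43 ≡ 80;  123^86 ≡ 172;  123^172 ≡ 1.
Smallest exponent giving 1 is 172.

172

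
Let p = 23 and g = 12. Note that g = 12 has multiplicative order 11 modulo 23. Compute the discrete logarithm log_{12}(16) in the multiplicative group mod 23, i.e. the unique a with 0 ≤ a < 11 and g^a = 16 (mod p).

7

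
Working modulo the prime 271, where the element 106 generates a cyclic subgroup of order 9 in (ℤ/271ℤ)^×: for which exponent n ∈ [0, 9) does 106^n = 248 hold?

8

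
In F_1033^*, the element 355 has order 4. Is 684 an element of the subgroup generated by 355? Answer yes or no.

no

⟨355⟩ has order 4; its elements mod 1033 are {1, 355, 678, 1032}.
684 is not in this set.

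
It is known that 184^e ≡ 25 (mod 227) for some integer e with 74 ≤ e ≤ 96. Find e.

80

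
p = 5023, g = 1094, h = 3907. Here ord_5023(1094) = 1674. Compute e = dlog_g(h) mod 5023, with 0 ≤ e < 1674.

Baby-step giant-step with m = ceil(sqrt(1674)) = 41.
Baby table (1094^j mod 5023 for j=0..40):
  0:1  1:1094  2:1362  3:3220  4:1557  5:561  6:928  7:586
  8:3163  9:4498  10:3295  11:3239  12:2251  13:1324  14:1832  15:31
  16:3776  17:2038  18:4383  19:3060  20:2322  21:3653  22:3097  23:2616
  24:3817  25:1685  26:4972  27:4482  28:860  29:1539  30:961  31:1527
  32:2902  33:252  34:4446  35:1660  36:2737  37:570  38:728  39:2798
  40:2005
Giant step factor: 1094^(-41) ≡ 1776 (mod 5023).
Scan 3907·1776^i mod 5023 for i = 0, 1, …:
  i=0: 3907   i=1: 2069   i=2: 2731   i=3: 3061
  i=4: 1450   i=5: 3424   i=6: 3194   i=7: 1577
  i=8: 2941   i=9: 4319     …   i=37: 4479
  i=38: 3295
Match at i=38, j=10: e = 38·41 + 10 = 1568.

1568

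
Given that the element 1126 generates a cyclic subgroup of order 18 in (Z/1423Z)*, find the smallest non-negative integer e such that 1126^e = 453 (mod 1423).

14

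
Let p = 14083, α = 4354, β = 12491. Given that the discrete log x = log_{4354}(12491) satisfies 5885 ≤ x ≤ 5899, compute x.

5890

Compute 4354^5885 mod 14083 = 1698, then multiply by 4354 repeatedly:
  4354^5885=1698  4354^5886=13600  4354^5887=9468  4354^5888=2731  4354^5889=4722
  4354^5890=12491
Found 12491 at exponent 5890.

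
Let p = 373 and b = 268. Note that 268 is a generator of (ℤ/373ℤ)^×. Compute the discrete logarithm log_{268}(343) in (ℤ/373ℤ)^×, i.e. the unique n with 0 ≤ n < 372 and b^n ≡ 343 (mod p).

258

Baby-step giant-step with m = ceil(sqrt(372)) = 20.
Baby table (268^j mod 373 for j=0..19):
  0:1  1:268  2:208  3:167  4:369  5:47  6:287  7:78
  8:16  9:185  10:344  11:61  12:309  13:6  14:116  15:129
  16:256  17:349  18:282  19:230
Giant step factor: 268^(-20) ≡ 267 (mod 373).
Scan 343·267^i mod 373 for i = 0, 1, …:
  i=0: 343   i=1: 196   i=2: 112   i=3: 64
  i=4: 303   i=5: 333   i=6: 137   i=7: 25
  i=8: 334   i=9: 31   i=10: 71   i=11: 307
  i=12: 282
Match at i=12, j=18: n = 12·20 + 18 = 258.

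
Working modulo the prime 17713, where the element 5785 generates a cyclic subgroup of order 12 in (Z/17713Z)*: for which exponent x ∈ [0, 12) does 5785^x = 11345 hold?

Successive powers of 5785 modulo 17713:
  5785^0=1  5785^1=5785  5785^2=6368  5785^3=13553  5785^4=6367  5785^5=7768
  5785^6=17712  5785^7=11928  5785^8=11345
So 5785^8 ≡ 11345 (mod 17713), giving x = 8.

8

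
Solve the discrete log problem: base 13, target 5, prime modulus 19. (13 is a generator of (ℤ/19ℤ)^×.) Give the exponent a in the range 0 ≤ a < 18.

14

Successive powers of 13 modulo 19:
  13^0=1  13^1=13  13^2=17  13^3=12  13^4=4  13^5=14
  13^6=11  13^7=10  13^8=16  13^9=18  13^10=6  13^11=2
  13^12=7  13^13=15  13^14=5
So 13^14 ≡ 5 (mod 19), giving a = 14.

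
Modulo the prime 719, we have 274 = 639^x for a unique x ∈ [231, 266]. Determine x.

266

Compute 639^231 mod 719 = 269, then multiply by 639 repeatedly:
  639^231=269  639^232=50  639^233=314  639^234=45  639^235=714
  639^236=400  639^237=355  639^238=360  639^239=679  639^240=324
  639^241=683  639^242=4  639^243=399  639^244=435  639^245=431
  639^246=32  639^247=316  639^248=604  639^249=572  639^250=256
  639^251=371  639^252=518  639^253=262  639^254=610  639^255=92
  639^256=549  639^257=658  639^258=566  639^259=17  639^260=78
  639^261=231  639^262=214  639^263=136  639^264=624  639^265=410
  639^266=274
Found 274 at exponent 266.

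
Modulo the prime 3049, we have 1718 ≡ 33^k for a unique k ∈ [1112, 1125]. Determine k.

1113

Compute 33^1112 mod 3049 = 976, then multiply by 33 repeatedly:
  33^1112=976  33^1113=1718
Found 1718 at exponent 1113.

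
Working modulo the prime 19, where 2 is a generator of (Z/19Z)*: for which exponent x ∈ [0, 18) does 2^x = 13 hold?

5

Successive powers of 2 modulo 19:
  2^0=1  2^1=2  2^2=4  2^3=8  2^4=16  2^5=13
So 2^5 ≡ 13 (mod 19), giving x = 5.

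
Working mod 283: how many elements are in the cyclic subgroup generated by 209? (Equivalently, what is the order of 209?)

The order of 209 must divide p − 1 = 282 = 2 · 3 · 47.
Divisors: 1, 2, 3, 6, 47, 94, 141, 282.
Check each in increasing order: 209^1 ≡ 209;  209^2 ≡ 99;  209^3 ≡ 32;  209^6 ≡ 175;  209^47 ≡ 45;  209^94 ≡ 44;  209^141 ≡ 282;  209^282 ≡ 1.
Smallest exponent giving 1 is 282.

282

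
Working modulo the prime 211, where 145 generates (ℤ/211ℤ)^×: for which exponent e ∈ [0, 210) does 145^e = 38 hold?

Baby-step giant-step with m = ceil(sqrt(210)) = 15.
Baby table (145^j mod 211 for j=0..14):
  0:1  1:145  2:136  3:97  4:139  5:110  6:125  7:190
  8:120  9:98  10:73  11:35  12:11  13:118  14:19
Giant step factor: 145^(-15) ≡ 88 (mod 211).
Scan 38·88^i mod 211 for i = 0, 1, …:
  i=0: 38   i=1: 179   i=2: 138   i=3: 117
  i=4: 168   i=5: 14   i=6: 177   i=7: 173
  i=8: 32   i=9: 73
Match at i=9, j=10: e = 9·15 + 10 = 145.

145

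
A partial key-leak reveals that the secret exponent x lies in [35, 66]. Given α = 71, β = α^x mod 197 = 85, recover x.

44

Compute 71^35 mod 197 = 120, then multiply by 71 repeatedly:
  71^35=120  71^36=49  71^37=130  71^38=168  71^39=108
  71^40=182  71^41=117  71^42=33  71^43=176  71^44=85
Found 85 at exponent 44.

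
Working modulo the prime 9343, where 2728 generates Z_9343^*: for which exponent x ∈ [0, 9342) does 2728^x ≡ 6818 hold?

Baby-step giant-step with m = ceil(sqrt(9342)) = 97.
Baby table (2728^j mod 9343 for j=0..96):
  0:1  1:2728  2:4956  3:647  4:8532  5:1883  6:7517  7:7834
  8:3711  9:5139  10:4692  11:9209  12:8168  13:8592  14:6732  15:5901
  16:9282  17:1766  18:6003  19:7248  20:2756  21:6596  22:8613  23:7962
  24:7204  25:4183  26:3421  27:8174  28:6274  29:8439  30:440  31:4416
  32:3721  33:4390  34:7537  35:6336  36:58  37:8736  38:7158  39:154
  40:9020  41:6441  42:6208  43:5908  44:349  45:8429  46:1189  47:1571
  48:6594  49:3157  50:7393  51:5910  52:5805  53:8998  54:2483  55:9292
  56:1017  57:8848  58:4375  59:3989  60:6740  61:9039  62:2215  63:6942
  64:8858  65:3626  66:6834  67:3867  68:929  69:2359  70:7368  71:3111
  72:3364  73:2166  74:4072  75:8932  76:9295  77:9201  78:5030  79:6316
  80:1556  81:3046  82:3561  83:7031  84:8732  85:5589  86:8359  87:6432
  88:342  89:8019  90:3869  91:6385  92:2928  93:8662  94:1489  95:7130
  96:7857
Giant step factor: 2728^(-97) ≡ 7579 (mod 9343).
Scan 6818·7579^i mod 9343 for i = 0, 1, …:
  i=0: 6818   i=1: 6832   i=2: 822   i=3: 7500
  i=4: 9031   i=5: 8474   i=6: 664   i=7: 5922
  i=8: 8409   i=9: 3208     …   i=54: 5796
  i=55: 6441
Match at i=55, j=41: x = 55·97 + 41 = 5376.

5376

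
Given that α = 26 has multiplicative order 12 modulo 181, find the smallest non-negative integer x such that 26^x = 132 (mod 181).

4

Successive powers of 26 modulo 181:
  26^0=1  26^1=26  26^2=133  26^3=19  26^4=132
So 26^4 ≡ 132 (mod 181), giving x = 4.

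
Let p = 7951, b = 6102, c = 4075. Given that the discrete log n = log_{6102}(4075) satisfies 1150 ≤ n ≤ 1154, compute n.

1154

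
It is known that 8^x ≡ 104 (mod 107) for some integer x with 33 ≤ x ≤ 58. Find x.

41

Compute 8^33 mod 107 = 51, then multiply by 8 repeatedly:
  8^33=51  8^34=87  8^35=54  8^36=4  8^37=32
  8^38=42  8^39=15  8^40=13  8^41=104
Found 104 at exponent 41.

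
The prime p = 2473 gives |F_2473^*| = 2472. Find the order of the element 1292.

The order of 1292 must divide p − 1 = 2472 = 2^3 · 3 · 103.
Divisors: 1, 2, 3, 4, 6, 8, 12, 24, 103, 206, 309, 412, 618, 824, 1236, 2472.
Check each in increasing order: 1292^1 ≡ 1292;  1292^2 ≡ 2462;  1292^3 ≡ 626;  1292^4 ≡ 121;  1292^6 ≡ 1142;  1292^8 ≡ 2276;  1292^12 ≡ 893;  1292^24 ≡ 1143;  1292^103 ≡ 1975;  1292^206 ≡ 704;  1292^309 ≡ 574;  1292^412 ≡ 1016;  1292^618 ≡ 567;  1292^824 ≡ 1015;  1292^1236 ≡ 2472;  1292^2472 ≡ 1.
Smallest exponent giving 1 is 2472.

2472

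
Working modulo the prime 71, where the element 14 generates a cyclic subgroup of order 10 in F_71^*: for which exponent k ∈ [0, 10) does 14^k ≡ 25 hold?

8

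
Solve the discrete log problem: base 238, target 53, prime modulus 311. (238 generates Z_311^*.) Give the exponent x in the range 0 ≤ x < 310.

188

Baby-step giant-step with m = ceil(sqrt(310)) = 18.
Baby table (238^j mod 311 for j=0..17):
  0:1  1:238  2:42  3:44  4:209  5:293  6:70  7:177
  8:141  9:281  10:13  11:295  12:235  13:261  14:229  15:77
  16:288  17:124
Giant step factor: 238^(-18) ≡ 245 (mod 311).
Scan 53·245^i mod 311 for i = 0, 1, …:
  i=0: 53   i=1: 234   i=2: 106   i=3: 157
  i=4: 212   i=5: 3   i=6: 113   i=7: 6
  i=8: 226   i=9: 12   i=10: 141
Match at i=10, j=8: x = 10·18 + 8 = 188.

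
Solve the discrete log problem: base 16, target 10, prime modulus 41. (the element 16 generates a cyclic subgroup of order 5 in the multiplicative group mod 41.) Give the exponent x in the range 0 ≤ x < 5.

2

Successive powers of 16 modulo 41:
  16^0=1  16^1=16  16^2=10
So 16^2 ≡ 10 (mod 41), giving x = 2.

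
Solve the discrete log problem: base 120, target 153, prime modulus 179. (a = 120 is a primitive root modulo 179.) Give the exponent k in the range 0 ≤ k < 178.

48

Baby-step giant-step with m = ceil(sqrt(178)) = 14.
Baby table (120^j mod 179 for j=0..13):
  0:1  1:120  2:80  3:113  4:135  5:90  6:60  7:40
  8:146  9:157  10:45  11:30  12:20  13:73
Giant step factor: 120^(-14) ≡ 65 (mod 179).
Scan 153·65^i mod 179 for i = 0, 1, …:
  i=0: 153   i=1: 100   i=2: 56   i=3: 60
Match at i=3, j=6: k = 3·14 + 6 = 48.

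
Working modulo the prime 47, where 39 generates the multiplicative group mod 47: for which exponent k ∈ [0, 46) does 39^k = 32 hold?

40

Baby-step giant-step with m = ceil(sqrt(46)) = 7.
Baby table (39^j mod 47 for j=0..6):
  0:1  1:39  2:17  3:5  4:7  5:38  6:25
Giant step factor: 39^(-7) ≡ 43 (mod 47).
Scan 32·43^i mod 47 for i = 0, 1, …:
  i=0: 32   i=1: 13   i=2: 42   i=3: 20
  i=4: 14   i=5: 38
Match at i=5, j=5: k = 5·7 + 5 = 40.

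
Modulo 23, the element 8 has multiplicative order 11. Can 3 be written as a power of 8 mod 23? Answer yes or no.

⟨8⟩ has order 11; its elements mod 23 are {1, 2, 3, 4, 6, 8, 9, 12, 13, 16, 18}.
3 is in this set.

yes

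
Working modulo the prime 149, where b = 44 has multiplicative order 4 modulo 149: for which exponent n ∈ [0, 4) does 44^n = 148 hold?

2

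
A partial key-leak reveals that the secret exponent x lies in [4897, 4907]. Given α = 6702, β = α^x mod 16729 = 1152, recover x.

4900

Compute 6702^4897 mod 16729 = 11141, then multiply by 6702 repeatedly:
  6702^4897=11141  6702^4898=5455  6702^4899=6545  6702^4900=1152
Found 1152 at exponent 4900.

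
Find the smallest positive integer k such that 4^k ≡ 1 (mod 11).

5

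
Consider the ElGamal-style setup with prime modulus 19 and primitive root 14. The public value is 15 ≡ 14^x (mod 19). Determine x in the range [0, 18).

17

Successive powers of 14 modulo 19:
  14^0=1  14^1=14  14^2=6  14^3=8  14^4=17  14^5=10
  14^6=7  14^7=3  14^8=4  14^9=18  14^10=5  14^11=13
  14^12=11  14^13=2  14^14=9  14^15=12  14^16=16  14^17=15
So 14^17 ≡ 15 (mod 19), giving x = 17.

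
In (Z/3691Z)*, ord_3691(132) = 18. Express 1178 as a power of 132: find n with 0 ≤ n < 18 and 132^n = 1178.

5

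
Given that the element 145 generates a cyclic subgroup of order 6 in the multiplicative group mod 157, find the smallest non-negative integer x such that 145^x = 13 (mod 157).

Successive powers of 145 modulo 157:
  145^0=1  145^1=145  145^2=144  145^3=156  145^4=12  145^5=13
So 145^5 ≡ 13 (mod 157), giving x = 5.

5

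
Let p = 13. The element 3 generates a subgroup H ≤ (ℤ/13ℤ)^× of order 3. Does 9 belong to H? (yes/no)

yes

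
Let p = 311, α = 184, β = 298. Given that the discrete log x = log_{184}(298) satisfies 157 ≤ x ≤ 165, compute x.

Compute 184^157 mod 311 = 43, then multiply by 184 repeatedly:
  184^157=43  184^158=137  184^159=17  184^160=18  184^161=202
  184^162=159  184^163=22  184^164=5  184^165=298
Found 298 at exponent 165.

165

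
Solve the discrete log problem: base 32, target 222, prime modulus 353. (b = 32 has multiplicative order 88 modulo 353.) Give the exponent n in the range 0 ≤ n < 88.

Baby-step giant-step with m = ceil(sqrt(88)) = 10.
Baby table (32^j mod 353 for j=0..9):
  0:1  1:32  2:318  3:292  4:166  5:17  6:191  7:111
  8:22  9:351
Giant step factor: 32^(-10) ≡ 182 (mod 353).
Scan 222·182^i mod 353 for i = 0, 1, …:
  i=0: 222   i=1: 162   i=2: 185   i=3: 135
  i=4: 213   i=5: 289   i=6: 1
Match at i=6, j=0: n = 6·10 + 0 = 60.

60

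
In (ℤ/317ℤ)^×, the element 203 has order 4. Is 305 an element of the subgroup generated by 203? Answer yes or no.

⟨203⟩ has order 4; its elements mod 317 are {1, 114, 203, 316}.
305 is not in this set.

no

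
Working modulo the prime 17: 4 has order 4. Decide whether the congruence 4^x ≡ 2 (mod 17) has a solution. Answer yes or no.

⟨4⟩ has order 4; its elements mod 17 are {1, 4, 13, 16}.
2 is not in this set.

no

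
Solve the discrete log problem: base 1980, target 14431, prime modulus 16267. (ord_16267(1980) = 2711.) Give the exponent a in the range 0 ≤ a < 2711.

Baby-step giant-step with m = ceil(sqrt(2711)) = 53.
Baby table (1980^j mod 16267 for j=0..52):
  0:1  1:1980  2:53  3:7338  4:2809  5:14773  6:2474  7:2153
  8:986  9:240  10:3457  11:12720  12:4284  13:7213  14:15581  15:8148
  16:12443  17:8902  18:8799  19:63  20:10871  21:3339  22:6818  23:14297
  24:3480  25:9459  26:5503  27:13317  28:15120  29:6320  30:4277  31:9620
  32:15210  33:5583  34:9047  35:3093  36:7748  37:1259  38:3969  39:1659
  40:15153  41:6592  42:6026  43:7769  44:10305  45:5082  46:9354  47:9074
  48:7752  49:9179  50:4181  51:14744  52:10122
Giant step factor: 1980^(-53) ≡ 15554 (mod 16267).
Scan 14431·15554^i mod 16267 for i = 0, 1, …:
  i=0: 14431   i=1: 7708   i=2: 2442   i=3: 15690
  i=4: 4726   i=5: 13898   i=6: 13596   i=7: 1184
  i=8: 1692   i=9: 13629   i=10: 10189   i=11: 6592
Match at i=11, j=41: a = 11·53 + 41 = 624.

624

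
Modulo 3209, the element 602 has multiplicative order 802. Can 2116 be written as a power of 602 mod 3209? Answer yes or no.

2116 ∈ ⟨602⟩ iff 2116^802 ≡ 1 (mod 3209), since |⟨602⟩| = 802.
2116^802 mod 3209 = 1.
Since 1 = 1, 2116 lies in the subgroup.

yes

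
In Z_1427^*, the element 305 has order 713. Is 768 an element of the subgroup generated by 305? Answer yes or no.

768 ∈ ⟨305⟩ iff 768^713 ≡ 1 (mod 1427), since |⟨305⟩| = 713.
768^713 mod 1427 = 1.
Since 1 = 1, 768 lies in the subgroup.

yes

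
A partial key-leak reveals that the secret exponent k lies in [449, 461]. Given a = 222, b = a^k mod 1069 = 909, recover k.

Compute 222^449 mod 1069 = 776, then multiply by 222 repeatedly:
  222^449=776  222^450=163  222^451=909
Found 909 at exponent 451.

451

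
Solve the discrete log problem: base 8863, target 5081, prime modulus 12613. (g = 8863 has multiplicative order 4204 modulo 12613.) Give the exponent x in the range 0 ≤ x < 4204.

Baby-step giant-step with m = ceil(sqrt(4204)) = 65.
Baby table (8863^j mod 12613 for j=0..64):
  0:1  1:8863  2:11618  3:10415  4:6211  5:4961  6:425  7:8101
  8:5967  9:11825  10:3558  11:2054  12:4043  13:12189  14:762  15:5651
  16:11203  17:2653  18:2907  19:8995  20:8525  21:5205  22:6174  23:4968
  24:12014  25:1136  26:3194  27:4850  28:446  29:5029  30:10298  31:3506
  32:7859  33:5331  34:355  35:5728  36:12552  37:1716  38:10243  39:7948
  40:12132  41:91  42:11914  43:10359  44:1790  45:10229  46:9996  47:836
  48:5637  49:638  50:3970  51:8453  52:10332  53:2136  54:11868  55:6277
  56:9721  57:10433  58:1776  59:12277  60:11313  61:6382  62:6974  63:6862
  64:10633
Giant step factor: 8863^(-65) ≡ 5907 (mod 12613).
Scan 5081·5907^i mod 12613 for i = 0, 1, …:
  i=0: 5081   i=1: 7140   i=2: 10721   i=3: 11687
  i=4: 4160   i=5: 2996   i=6: 1333   i=7: 3519
  i=8: 509   i=9: 4769     …   i=36: 8841
  i=37: 5967
Match at i=37, j=8: x = 37·65 + 8 = 2413.

2413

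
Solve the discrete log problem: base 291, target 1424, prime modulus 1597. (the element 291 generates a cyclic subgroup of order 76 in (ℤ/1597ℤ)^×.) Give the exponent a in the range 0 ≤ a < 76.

70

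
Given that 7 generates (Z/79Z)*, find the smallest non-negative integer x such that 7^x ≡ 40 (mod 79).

Baby-step giant-step with m = ceil(sqrt(78)) = 9.
Baby table (7^j mod 79 for j=0..8):
  0:1  1:7  2:49  3:27  4:31  5:59  6:18  7:47
  8:13
Giant step factor: 7^(-9) ≡ 33 (mod 79).
Scan 40·33^i mod 79 for i = 0, 1, …:
  i=0: 40   i=1: 56   i=2: 31
Match at i=2, j=4: x = 2·9 + 4 = 22.

22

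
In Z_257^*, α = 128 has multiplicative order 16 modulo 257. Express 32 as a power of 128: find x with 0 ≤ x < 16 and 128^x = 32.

3

Successive powers of 128 modulo 257:
  128^0=1  128^1=128  128^2=193  128^3=32
So 128^3 ≡ 32 (mod 257), giving x = 3.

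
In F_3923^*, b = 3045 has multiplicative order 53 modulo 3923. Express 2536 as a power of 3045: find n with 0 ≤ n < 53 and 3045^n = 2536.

40

Baby-step giant-step with m = ceil(sqrt(53)) = 8.
Baby table (3045^j mod 3923 for j=0..7):
  0:1  1:3045  2:1976  3:2961  4:1191  5:1743  6:3539  7:3697
Giant step factor: 3045^(-8) ≡ 2950 (mod 3923).
Scan 2536·2950^i mod 3923 for i = 0, 1, …:
  i=0: 2536   i=1: 39   i=2: 1283   i=3: 3078
  i=4: 2278   i=5: 1
Match at i=5, j=0: n = 5·8 + 0 = 40.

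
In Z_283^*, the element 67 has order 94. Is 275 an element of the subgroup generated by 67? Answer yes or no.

yes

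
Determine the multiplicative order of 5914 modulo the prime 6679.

742

The order of 5914 must divide p − 1 = 6678 = 2 · 3^2 · 7 · 53.
Divisors: 1, 2, 3, 6, 7, 9, 14, 18, 21, 42, 53, 63, 106, 126, 159, 318, 371, 477, 742, 954, 1113, 2226, 3339, 6678.
Check each in increasing order: 5914^1 ≡ 5914;  5914^2 ≡ 4152;  5914^3 ≡ 2924;  5914^6 ≡ 656;  5914^7 ≡ 5764;  5914^9 ≡ 1271;  5914^14 ≡ 2350;  5914^18 ≡ 5802;  5914^21 ≡ 388;  5914^42 ≡ 3606;  5914^53 ≡ 1354;  5914^63 ≡ 3217;  5914^106 ≡ 3270;  5914^126 ≡ 3318;  5914^159 ≡ 6082;  5914^318 ≡ 2422;  5914^371 ≡ 6678;  5914^477 ≡ 3409;  5914^742 ≡ 1.
Smallest exponent giving 1 is 742.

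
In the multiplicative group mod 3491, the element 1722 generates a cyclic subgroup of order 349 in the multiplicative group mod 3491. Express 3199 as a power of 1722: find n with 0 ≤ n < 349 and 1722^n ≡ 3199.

Baby-step giant-step with m = ceil(sqrt(349)) = 19.
Baby table (1722^j mod 3491 for j=0..18):
  0:1  1:1722  2:1425  3:3168  4:2354  5:537  6:3090  7:696
  8:1099  9:356  10:2107  11:1105  12:215  13:184  14:2658  15:375
  16:3406  17:252  18:1060
Giant step factor: 1722^(-19) ≡ 834 (mod 3491).
Scan 3199·834^i mod 3491 for i = 0, 1, …:
  i=0: 3199   i=1: 842   i=2: 537
Match at i=2, j=5: n = 2·19 + 5 = 43.

43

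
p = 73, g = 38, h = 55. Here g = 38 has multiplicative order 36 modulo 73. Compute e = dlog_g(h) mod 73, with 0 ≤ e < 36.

8

Successive powers of 38 modulo 73:
  38^0=1  38^1=38  38^2=57  38^3=49  38^4=37  38^5=19
  38^6=65  38^7=61  38^8=55
So 38^8 ≡ 55 (mod 73), giving e = 8.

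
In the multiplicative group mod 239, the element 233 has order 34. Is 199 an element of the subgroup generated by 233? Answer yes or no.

yes

199 ∈ ⟨233⟩ iff 199^34 ≡ 1 (mod 239), since |⟨233⟩| = 34.
199^34 mod 239 = 1.
Since 1 = 1, 199 lies in the subgroup.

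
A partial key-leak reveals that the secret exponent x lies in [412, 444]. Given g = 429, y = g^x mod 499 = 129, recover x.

Compute 429^412 mod 499 = 122, then multiply by 429 repeatedly:
  429^412=122  429^413=442  429^414=497  429^415=140  429^416=180
  429^417=374  429^418=267  429^419=272  429^420=421  429^421=470
  429^422=34  429^423=115  429^424=433  429^425=129
Found 129 at exponent 425.

425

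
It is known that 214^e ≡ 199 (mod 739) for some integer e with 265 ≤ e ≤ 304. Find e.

Compute 214^265 mod 739 = 637, then multiply by 214 repeatedly:
  214^265=637  214^266=342  214^267=27  214^268=605  214^269=145
  214^270=731  214^271=505  214^272=176  214^273=714  214^274=562
  214^275=550  214^276=199
Found 199 at exponent 276.

276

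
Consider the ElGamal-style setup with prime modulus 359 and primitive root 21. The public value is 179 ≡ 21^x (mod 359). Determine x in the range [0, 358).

Baby-step giant-step with m = ceil(sqrt(358)) = 19.
Baby table (21^j mod 359 for j=0..18):
  0:1  1:21  2:82  3:286  4:262  5:117  6:303  7:260
  8:75  9:139  10:47  11:269  12:264  13:159  14:108  15:114
  16:240  17:14  18:294
Giant step factor: 21^(-19) ≡ 268 (mod 359).
Scan 179·268^i mod 359 for i = 0, 1, …:
  i=0: 179   i=1: 225   i=2: 347   i=3: 15
  i=4: 71   i=5: 1
Match at i=5, j=0: x = 5·19 + 0 = 95.

95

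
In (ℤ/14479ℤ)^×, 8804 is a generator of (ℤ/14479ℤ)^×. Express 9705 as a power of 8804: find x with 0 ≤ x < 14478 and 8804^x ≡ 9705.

7411

Baby-step giant-step with m = ceil(sqrt(14478)) = 121.
Baby table (8804^j mod 14479 for j=0..120):
  0:1  1:8804  2:4329  3:3788  4:4415  5:8024  6:255  7:775
  8:3491  9:10326  10:10942  11:4581  12:7109  13:9398  14:6986  15:12431
  16:10242  17:9835  18:2920  19:7455  20:513  21:13483  22:5490  23:3058
  24:6171  25:4276  26:504  27:6642  28:9966  29:12403  30:9873  31:4455
  32:12688  33:14146  34:7505  35:6343  36:12748  37:6663  38:6623  39:1959
  40:2547  41:10296  42:7444  43:5022  44:9301  45:7259  46:12409  47:4781
  48:1471  49:6458  50:11678  51:12212  52:7873  53:2919  54:13130  55:10663
  56:9695  57:1075  58:9513  59:5916  60:3501  61:11492  62:10795  63:13503
  64:7822  65:2764  66:9536  67:5702  68:1715  69:11742  70:10987  71:9828
  72:13687  73:6110  74:2955  75:11536  76:7238  77:1273  78:746  79:8797
  80:617  81:2443  82:6857  83:6077  84:2003  85:13469  86:12545  87:368
  88:11055  89:382  90:4000  91:3072  92:13595  93:6966  94:10099  95:10536
  96:6470  97:1494  98:6244  99:9892  100:12462  101:8065  102:13723  103:4516
  104:14009  105:3114  106:6909  107:557  108:9926  109:7739  110:10461  111:12204
  112:9836  113:11724  114:11784  115:4301  116:3419  117:13514  118:3313  119:6946
  120:7767
Giant step factor: 8804^(-121) ≡ 1980 (mod 14479).
Scan 9705·1980^i mod 14479 for i = 0, 1, …:
  i=0: 9705   i=1: 2267   i=2: 170   i=3: 3583
  i=4: 14109   i=5: 5829   i=6: 1657   i=7: 8606
  i=8: 12576   i=9: 11079     …   i=60: 11654
  i=61: 9873
Match at i=61, j=30: x = 61·121 + 30 = 7411.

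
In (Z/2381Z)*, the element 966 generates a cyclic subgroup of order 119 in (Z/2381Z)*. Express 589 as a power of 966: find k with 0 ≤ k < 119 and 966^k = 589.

Baby-step giant-step with m = ceil(sqrt(119)) = 11.
Baby table (966^j mod 2381 for j=0..10):
  0:1  1:966  2:2185  3:1144  4:320  5:1971  6:1567  7:1787
  8:17  9:2136  10:1430
Giant step factor: 966^(-11) ≡ 2256 (mod 2381).
Scan 589·2256^i mod 2381 for i = 0, 1, …:
  i=0: 589   i=1: 186   i=2: 560   i=3: 1430
Match at i=3, j=10: k = 3·11 + 10 = 43.

43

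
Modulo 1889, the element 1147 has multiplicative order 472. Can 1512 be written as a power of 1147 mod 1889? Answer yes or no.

1512 ∈ ⟨1147⟩ iff 1512^472 ≡ 1 (mod 1889), since |⟨1147⟩| = 472.
1512^472 mod 1889 = 1.
Since 1 = 1, 1512 lies in the subgroup.

yes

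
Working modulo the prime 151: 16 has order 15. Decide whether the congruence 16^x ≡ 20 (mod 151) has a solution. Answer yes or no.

no

⟨16⟩ has order 15; its elements mod 151 are {1, 2, 4, 8, 16, 19, 32, 38, 59, 64, 76, 85, 105, 118, 128}.
20 is not in this set.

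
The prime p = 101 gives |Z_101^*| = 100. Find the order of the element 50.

The order of 50 must divide p − 1 = 100 = 2^2 · 5^2.
Divisors: 1, 2, 4, 5, 10, 20, 25, 50, 100.
Check each in increasing order: 50^1 ≡ 50;  50^2 ≡ 76;  50^4 ≡ 19;  50^5 ≡ 41;  50^10 ≡ 65;  50^20 ≡ 84;  50^25 ≡ 10;  50^50 ≡ 100;  50^100 ≡ 1.
Smallest exponent giving 1 is 100.

100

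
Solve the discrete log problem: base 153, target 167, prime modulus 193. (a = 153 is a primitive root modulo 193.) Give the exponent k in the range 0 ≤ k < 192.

Baby-step giant-step with m = ceil(sqrt(192)) = 14.
Baby table (153^j mod 193 for j=0..13):
  0:1  1:153  2:56  3:76  4:48  5:10  6:179  7:174
  8:181  9:94  10:100  11:53  12:3  13:73
Giant step factor: 153^(-14) ≡ 54 (mod 193).
Scan 167·54^i mod 193 for i = 0, 1, …:
  i=0: 167   i=1: 140   i=2: 33   i=3: 45
  i=4: 114   i=5: 173   i=6: 78   i=7: 159
  i=8: 94
Match at i=8, j=9: k = 8·14 + 9 = 121.

121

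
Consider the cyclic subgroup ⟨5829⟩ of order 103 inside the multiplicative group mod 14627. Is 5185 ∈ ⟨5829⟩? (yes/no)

5185 ∈ ⟨5829⟩ iff 5185^103 ≡ 1 (mod 14627), since |⟨5829⟩| = 103.
5185^103 mod 14627 = 1.
Since 1 = 1, 5185 lies in the subgroup.

yes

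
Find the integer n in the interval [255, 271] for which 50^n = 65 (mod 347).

Compute 50^255 mod 347 = 313, then multiply by 50 repeatedly:
  50^255=313  50^256=35  50^257=15  50^258=56  50^259=24
  50^260=159  50^261=316  50^262=185  50^263=228  50^264=296
  50^265=226  50^266=196  50^267=84  50^268=36  50^269=65
Found 65 at exponent 269.

269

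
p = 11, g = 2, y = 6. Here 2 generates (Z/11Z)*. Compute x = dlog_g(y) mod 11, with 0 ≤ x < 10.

Successive powers of 2 modulo 11:
  2^0=1  2^1=2  2^2=4  2^3=8  2^4=5  2^5=10
  2^6=9  2^7=7  2^8=3  2^9=6
So 2^9 ≡ 6 (mod 11), giving x = 9.

9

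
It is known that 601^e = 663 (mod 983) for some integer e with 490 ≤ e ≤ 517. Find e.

498

Compute 601^490 mod 983 = 193, then multiply by 601 repeatedly:
  601^490=193  601^491=982  601^492=382  601^493=543  601^494=970
  601^495=51  601^496=178  601^497=814  601^498=663
Found 663 at exponent 498.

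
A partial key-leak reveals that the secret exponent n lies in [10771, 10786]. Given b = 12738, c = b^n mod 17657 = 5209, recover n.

10773

Compute 12738^10771 mod 17657 = 16228, then multiply by 12738 repeatedly:
  12738^10771=16228  12738^10772=1765  12738^10773=5209
Found 5209 at exponent 10773.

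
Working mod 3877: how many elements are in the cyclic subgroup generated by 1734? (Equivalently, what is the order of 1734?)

1292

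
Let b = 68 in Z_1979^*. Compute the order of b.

1978

The order of 68 must divide p − 1 = 1978 = 2 · 23 · 43.
Divisors: 1, 2, 23, 43, 46, 86, 989, 1978.
Check each in increasing order: 68^1 ≡ 68;  68^2 ≡ 666;  68^23 ≡ 810;  68^43 ≡ 488;  68^46 ≡ 1051;  68^86 ≡ 664;  68^989 ≡ 1978;  68^1978 ≡ 1.
Smallest exponent giving 1 is 1978.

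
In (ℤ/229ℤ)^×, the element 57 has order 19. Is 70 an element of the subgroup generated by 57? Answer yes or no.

no

70 ∈ ⟨57⟩ iff 70^19 ≡ 1 (mod 229), since |⟨57⟩| = 19.
70^19 mod 229 = 95.
Since 95 ≠ 1, 70 does not lie in the subgroup.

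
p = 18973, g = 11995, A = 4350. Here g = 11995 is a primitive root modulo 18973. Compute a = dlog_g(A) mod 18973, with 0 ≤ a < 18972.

9749

Baby-step giant-step with m = ceil(sqrt(18972)) = 138.
Baby table (11995^j mod 18973 for j=0..137):
  0:1  1:11995  2:7766  3:14713  4:14562  5:5752  6:9412  7:7590
  8:9596  9:13802  10:15565  11:7855  12:807  13:3735  14:6072  15:15266
  16:7247  17:12452  18:6284  19:15824  20:2988  21:1063  22:829  23:2003
  24:6167  25:16411  26:5070  27:6185  28:4645  29:12047  30:5397  31:1139
  32:1745  33:4056  34:4948  35:3716  36:5843  37:523  38:12295  39:1396
  40:10834  41:7753  42:10562  43:8469  44:4213  45:9836  46:8706  47:1078
  48:9997  49:4655  50:18159  51:7165  52:15458  53:14554  54:4657  55:4203
  56:3724  57:6938  58:5732  59:16161  60:4054  61:18904  62:7157  63:14363
  64:9345  65:791  66:1545  67:14627  68:7534  69:1931  70:15285  71:7476
  72:8222  73:1236  74:7907  75:17411  76:9134  77:12228  78:13570  79:2783
  80:8578  81:2531  82:2545  83:18691  84:13577  85:10856  86:6021  87:10657
  88:9614  89:2036  90:3569  91:7067  92:16274  93:12406  94:4731  95:102
  96:9218  97:14239  98:1859  99:5430  100:17514  101:11374  102:15260  103:11169
  104:3802  105:12871  106:4344  107:6422  108:1510  109:12208  110:1346  111:18220
  112:17886  113:14859  114:1343  115:1208  116:13561  117:8666  118:14576  119:2925
  120:4298  121:4869  122:4761  123:18438  124:14522  125:277  126:2340  127:7233
  128:15279  129:11398  130:18545  131:7823  132:15400  133:1872  134:9581  135:4634
  136:12913  137:14836
Giant step factor: 11995^(-138) ≡ 11990 (mod 18973).
Scan 4350·11990^i mod 18973 for i = 0, 1, …:
  i=0: 4350   i=1: 18696   i=2: 18018   i=3: 9242
  i=4: 9260   i=5: 16377   i=6: 8653   i=7: 5106
  i=8: 14042   i=9: 16151     …   i=69: 15014
  i=70: 2036
Match at i=70, j=89: a = 70·138 + 89 = 9749.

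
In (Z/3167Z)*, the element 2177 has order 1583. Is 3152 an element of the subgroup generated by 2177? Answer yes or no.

yes

3152 ∈ ⟨2177⟩ iff 3152^1583 ≡ 1 (mod 3167), since |⟨2177⟩| = 1583.
3152^1583 mod 3167 = 1.
Since 1 = 1, 3152 lies in the subgroup.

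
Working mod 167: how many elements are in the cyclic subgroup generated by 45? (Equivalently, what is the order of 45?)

166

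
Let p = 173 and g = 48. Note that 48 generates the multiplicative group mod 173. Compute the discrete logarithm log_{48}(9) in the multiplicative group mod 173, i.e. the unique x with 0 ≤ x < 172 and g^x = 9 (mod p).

146

Baby-step giant-step with m = ceil(sqrt(172)) = 14.
Baby table (48^j mod 173 for j=0..13):
  0:1  1:48  2:55  3:45  4:84  5:53  6:122  7:147
  8:136  9:127  10:41  11:65  12:6  13:115
Giant step factor: 48^(-14) ≡ 54 (mod 173).
Scan 9·54^i mod 173 for i = 0, 1, …:
  i=0: 9   i=1: 140   i=2: 121   i=3: 133
  i=4: 89   i=5: 135   i=6: 24   i=7: 85
  i=8: 92   i=9: 124   i=10: 122
Match at i=10, j=6: x = 10·14 + 6 = 146.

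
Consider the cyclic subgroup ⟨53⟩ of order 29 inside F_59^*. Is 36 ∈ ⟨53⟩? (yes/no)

36 ∈ ⟨53⟩ iff 36^29 ≡ 1 (mod 59), since |⟨53⟩| = 29.
36^29 mod 59 = 1.
Since 1 = 1, 36 lies in the subgroup.

yes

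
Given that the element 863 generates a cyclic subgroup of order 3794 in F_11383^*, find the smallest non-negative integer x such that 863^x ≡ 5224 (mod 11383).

3690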